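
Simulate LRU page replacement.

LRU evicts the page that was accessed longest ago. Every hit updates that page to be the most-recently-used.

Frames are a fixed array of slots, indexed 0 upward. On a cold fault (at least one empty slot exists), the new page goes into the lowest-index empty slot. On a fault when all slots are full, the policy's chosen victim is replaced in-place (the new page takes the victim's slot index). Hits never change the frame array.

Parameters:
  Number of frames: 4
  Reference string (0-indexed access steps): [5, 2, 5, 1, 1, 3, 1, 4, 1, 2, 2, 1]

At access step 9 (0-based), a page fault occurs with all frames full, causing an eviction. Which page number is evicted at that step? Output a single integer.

Answer: 5

Derivation:
Step 0: ref 5 -> FAULT, frames=[5,-,-,-]
Step 1: ref 2 -> FAULT, frames=[5,2,-,-]
Step 2: ref 5 -> HIT, frames=[5,2,-,-]
Step 3: ref 1 -> FAULT, frames=[5,2,1,-]
Step 4: ref 1 -> HIT, frames=[5,2,1,-]
Step 5: ref 3 -> FAULT, frames=[5,2,1,3]
Step 6: ref 1 -> HIT, frames=[5,2,1,3]
Step 7: ref 4 -> FAULT, evict 2, frames=[5,4,1,3]
Step 8: ref 1 -> HIT, frames=[5,4,1,3]
Step 9: ref 2 -> FAULT, evict 5, frames=[2,4,1,3]
At step 9: evicted page 5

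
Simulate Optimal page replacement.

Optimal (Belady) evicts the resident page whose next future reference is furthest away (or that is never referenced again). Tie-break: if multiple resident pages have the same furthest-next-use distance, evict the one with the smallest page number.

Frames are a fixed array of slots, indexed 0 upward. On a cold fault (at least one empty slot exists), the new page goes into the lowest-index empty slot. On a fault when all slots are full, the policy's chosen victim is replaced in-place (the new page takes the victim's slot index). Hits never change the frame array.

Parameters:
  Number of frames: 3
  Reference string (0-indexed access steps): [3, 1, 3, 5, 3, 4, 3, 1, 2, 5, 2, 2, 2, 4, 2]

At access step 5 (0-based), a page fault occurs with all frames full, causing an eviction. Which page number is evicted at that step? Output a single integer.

Step 0: ref 3 -> FAULT, frames=[3,-,-]
Step 1: ref 1 -> FAULT, frames=[3,1,-]
Step 2: ref 3 -> HIT, frames=[3,1,-]
Step 3: ref 5 -> FAULT, frames=[3,1,5]
Step 4: ref 3 -> HIT, frames=[3,1,5]
Step 5: ref 4 -> FAULT, evict 5, frames=[3,1,4]
At step 5: evicted page 5

Answer: 5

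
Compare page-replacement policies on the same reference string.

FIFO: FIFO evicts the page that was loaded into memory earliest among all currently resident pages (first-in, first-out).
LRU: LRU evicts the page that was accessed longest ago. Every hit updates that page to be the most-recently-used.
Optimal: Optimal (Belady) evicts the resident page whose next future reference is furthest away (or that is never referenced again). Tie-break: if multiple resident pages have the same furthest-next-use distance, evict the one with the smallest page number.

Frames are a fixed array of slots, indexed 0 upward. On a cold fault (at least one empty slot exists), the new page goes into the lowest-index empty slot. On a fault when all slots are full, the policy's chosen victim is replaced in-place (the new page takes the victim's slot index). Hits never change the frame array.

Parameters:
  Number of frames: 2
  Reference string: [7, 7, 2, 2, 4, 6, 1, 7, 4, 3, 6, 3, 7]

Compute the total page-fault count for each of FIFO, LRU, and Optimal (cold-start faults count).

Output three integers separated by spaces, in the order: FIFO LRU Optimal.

--- FIFO ---
  step 0: ref 7 -> FAULT, frames=[7,-] (faults so far: 1)
  step 1: ref 7 -> HIT, frames=[7,-] (faults so far: 1)
  step 2: ref 2 -> FAULT, frames=[7,2] (faults so far: 2)
  step 3: ref 2 -> HIT, frames=[7,2] (faults so far: 2)
  step 4: ref 4 -> FAULT, evict 7, frames=[4,2] (faults so far: 3)
  step 5: ref 6 -> FAULT, evict 2, frames=[4,6] (faults so far: 4)
  step 6: ref 1 -> FAULT, evict 4, frames=[1,6] (faults so far: 5)
  step 7: ref 7 -> FAULT, evict 6, frames=[1,7] (faults so far: 6)
  step 8: ref 4 -> FAULT, evict 1, frames=[4,7] (faults so far: 7)
  step 9: ref 3 -> FAULT, evict 7, frames=[4,3] (faults so far: 8)
  step 10: ref 6 -> FAULT, evict 4, frames=[6,3] (faults so far: 9)
  step 11: ref 3 -> HIT, frames=[6,3] (faults so far: 9)
  step 12: ref 7 -> FAULT, evict 3, frames=[6,7] (faults so far: 10)
  FIFO total faults: 10
--- LRU ---
  step 0: ref 7 -> FAULT, frames=[7,-] (faults so far: 1)
  step 1: ref 7 -> HIT, frames=[7,-] (faults so far: 1)
  step 2: ref 2 -> FAULT, frames=[7,2] (faults so far: 2)
  step 3: ref 2 -> HIT, frames=[7,2] (faults so far: 2)
  step 4: ref 4 -> FAULT, evict 7, frames=[4,2] (faults so far: 3)
  step 5: ref 6 -> FAULT, evict 2, frames=[4,6] (faults so far: 4)
  step 6: ref 1 -> FAULT, evict 4, frames=[1,6] (faults so far: 5)
  step 7: ref 7 -> FAULT, evict 6, frames=[1,7] (faults so far: 6)
  step 8: ref 4 -> FAULT, evict 1, frames=[4,7] (faults so far: 7)
  step 9: ref 3 -> FAULT, evict 7, frames=[4,3] (faults so far: 8)
  step 10: ref 6 -> FAULT, evict 4, frames=[6,3] (faults so far: 9)
  step 11: ref 3 -> HIT, frames=[6,3] (faults so far: 9)
  step 12: ref 7 -> FAULT, evict 6, frames=[7,3] (faults so far: 10)
  LRU total faults: 10
--- Optimal ---
  step 0: ref 7 -> FAULT, frames=[7,-] (faults so far: 1)
  step 1: ref 7 -> HIT, frames=[7,-] (faults so far: 1)
  step 2: ref 2 -> FAULT, frames=[7,2] (faults so far: 2)
  step 3: ref 2 -> HIT, frames=[7,2] (faults so far: 2)
  step 4: ref 4 -> FAULT, evict 2, frames=[7,4] (faults so far: 3)
  step 5: ref 6 -> FAULT, evict 4, frames=[7,6] (faults so far: 4)
  step 6: ref 1 -> FAULT, evict 6, frames=[7,1] (faults so far: 5)
  step 7: ref 7 -> HIT, frames=[7,1] (faults so far: 5)
  step 8: ref 4 -> FAULT, evict 1, frames=[7,4] (faults so far: 6)
  step 9: ref 3 -> FAULT, evict 4, frames=[7,3] (faults so far: 7)
  step 10: ref 6 -> FAULT, evict 7, frames=[6,3] (faults so far: 8)
  step 11: ref 3 -> HIT, frames=[6,3] (faults so far: 8)
  step 12: ref 7 -> FAULT, evict 3, frames=[6,7] (faults so far: 9)
  Optimal total faults: 9

Answer: 10 10 9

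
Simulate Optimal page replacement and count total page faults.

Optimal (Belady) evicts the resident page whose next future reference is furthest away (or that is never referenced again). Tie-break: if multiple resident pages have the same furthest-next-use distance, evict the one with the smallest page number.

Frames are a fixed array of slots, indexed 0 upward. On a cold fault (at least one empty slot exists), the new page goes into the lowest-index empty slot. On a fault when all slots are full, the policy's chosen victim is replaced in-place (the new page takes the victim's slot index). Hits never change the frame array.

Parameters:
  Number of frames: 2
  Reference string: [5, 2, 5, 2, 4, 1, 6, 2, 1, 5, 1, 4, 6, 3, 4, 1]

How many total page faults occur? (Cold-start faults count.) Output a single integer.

Step 0: ref 5 → FAULT, frames=[5,-]
Step 1: ref 2 → FAULT, frames=[5,2]
Step 2: ref 5 → HIT, frames=[5,2]
Step 3: ref 2 → HIT, frames=[5,2]
Step 4: ref 4 → FAULT (evict 5), frames=[4,2]
Step 5: ref 1 → FAULT (evict 4), frames=[1,2]
Step 6: ref 6 → FAULT (evict 1), frames=[6,2]
Step 7: ref 2 → HIT, frames=[6,2]
Step 8: ref 1 → FAULT (evict 2), frames=[6,1]
Step 9: ref 5 → FAULT (evict 6), frames=[5,1]
Step 10: ref 1 → HIT, frames=[5,1]
Step 11: ref 4 → FAULT (evict 5), frames=[4,1]
Step 12: ref 6 → FAULT (evict 1), frames=[4,6]
Step 13: ref 3 → FAULT (evict 6), frames=[4,3]
Step 14: ref 4 → HIT, frames=[4,3]
Step 15: ref 1 → FAULT (evict 3), frames=[4,1]
Total faults: 11

Answer: 11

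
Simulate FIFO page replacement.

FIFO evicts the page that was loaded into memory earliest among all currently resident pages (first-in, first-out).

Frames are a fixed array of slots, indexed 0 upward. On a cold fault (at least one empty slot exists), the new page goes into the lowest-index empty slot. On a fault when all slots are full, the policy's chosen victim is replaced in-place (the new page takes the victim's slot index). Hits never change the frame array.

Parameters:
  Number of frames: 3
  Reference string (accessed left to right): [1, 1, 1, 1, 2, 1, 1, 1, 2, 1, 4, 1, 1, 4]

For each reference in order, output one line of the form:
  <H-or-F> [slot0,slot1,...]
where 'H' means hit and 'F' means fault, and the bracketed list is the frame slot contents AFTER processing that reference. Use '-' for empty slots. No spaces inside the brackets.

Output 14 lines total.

F [1,-,-]
H [1,-,-]
H [1,-,-]
H [1,-,-]
F [1,2,-]
H [1,2,-]
H [1,2,-]
H [1,2,-]
H [1,2,-]
H [1,2,-]
F [1,2,4]
H [1,2,4]
H [1,2,4]
H [1,2,4]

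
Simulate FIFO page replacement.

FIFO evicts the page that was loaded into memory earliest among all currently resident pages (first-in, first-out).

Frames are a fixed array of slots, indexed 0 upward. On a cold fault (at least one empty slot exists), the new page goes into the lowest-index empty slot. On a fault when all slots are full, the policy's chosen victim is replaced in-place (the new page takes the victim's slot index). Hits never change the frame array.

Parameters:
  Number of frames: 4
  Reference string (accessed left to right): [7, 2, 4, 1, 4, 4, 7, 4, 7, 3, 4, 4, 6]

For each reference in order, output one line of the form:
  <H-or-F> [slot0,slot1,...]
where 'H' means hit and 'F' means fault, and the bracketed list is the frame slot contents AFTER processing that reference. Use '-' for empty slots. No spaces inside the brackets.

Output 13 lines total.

F [7,-,-,-]
F [7,2,-,-]
F [7,2,4,-]
F [7,2,4,1]
H [7,2,4,1]
H [7,2,4,1]
H [7,2,4,1]
H [7,2,4,1]
H [7,2,4,1]
F [3,2,4,1]
H [3,2,4,1]
H [3,2,4,1]
F [3,6,4,1]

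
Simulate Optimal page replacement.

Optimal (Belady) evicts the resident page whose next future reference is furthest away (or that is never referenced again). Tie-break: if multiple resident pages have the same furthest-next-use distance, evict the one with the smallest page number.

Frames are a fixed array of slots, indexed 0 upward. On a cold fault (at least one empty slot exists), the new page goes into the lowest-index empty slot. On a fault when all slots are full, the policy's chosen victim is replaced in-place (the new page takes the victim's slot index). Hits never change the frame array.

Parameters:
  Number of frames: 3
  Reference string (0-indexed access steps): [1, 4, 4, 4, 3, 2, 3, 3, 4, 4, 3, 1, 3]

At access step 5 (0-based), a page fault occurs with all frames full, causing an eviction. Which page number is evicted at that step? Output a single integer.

Step 0: ref 1 -> FAULT, frames=[1,-,-]
Step 1: ref 4 -> FAULT, frames=[1,4,-]
Step 2: ref 4 -> HIT, frames=[1,4,-]
Step 3: ref 4 -> HIT, frames=[1,4,-]
Step 4: ref 3 -> FAULT, frames=[1,4,3]
Step 5: ref 2 -> FAULT, evict 1, frames=[2,4,3]
At step 5: evicted page 1

Answer: 1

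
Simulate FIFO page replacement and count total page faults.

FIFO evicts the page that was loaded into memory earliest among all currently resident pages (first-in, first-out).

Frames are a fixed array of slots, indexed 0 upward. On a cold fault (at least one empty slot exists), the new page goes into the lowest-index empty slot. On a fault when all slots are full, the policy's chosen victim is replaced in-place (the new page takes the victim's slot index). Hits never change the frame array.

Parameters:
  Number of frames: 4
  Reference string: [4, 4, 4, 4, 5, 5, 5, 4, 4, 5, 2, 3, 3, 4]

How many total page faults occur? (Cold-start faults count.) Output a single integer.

Answer: 4

Derivation:
Step 0: ref 4 → FAULT, frames=[4,-,-,-]
Step 1: ref 4 → HIT, frames=[4,-,-,-]
Step 2: ref 4 → HIT, frames=[4,-,-,-]
Step 3: ref 4 → HIT, frames=[4,-,-,-]
Step 4: ref 5 → FAULT, frames=[4,5,-,-]
Step 5: ref 5 → HIT, frames=[4,5,-,-]
Step 6: ref 5 → HIT, frames=[4,5,-,-]
Step 7: ref 4 → HIT, frames=[4,5,-,-]
Step 8: ref 4 → HIT, frames=[4,5,-,-]
Step 9: ref 5 → HIT, frames=[4,5,-,-]
Step 10: ref 2 → FAULT, frames=[4,5,2,-]
Step 11: ref 3 → FAULT, frames=[4,5,2,3]
Step 12: ref 3 → HIT, frames=[4,5,2,3]
Step 13: ref 4 → HIT, frames=[4,5,2,3]
Total faults: 4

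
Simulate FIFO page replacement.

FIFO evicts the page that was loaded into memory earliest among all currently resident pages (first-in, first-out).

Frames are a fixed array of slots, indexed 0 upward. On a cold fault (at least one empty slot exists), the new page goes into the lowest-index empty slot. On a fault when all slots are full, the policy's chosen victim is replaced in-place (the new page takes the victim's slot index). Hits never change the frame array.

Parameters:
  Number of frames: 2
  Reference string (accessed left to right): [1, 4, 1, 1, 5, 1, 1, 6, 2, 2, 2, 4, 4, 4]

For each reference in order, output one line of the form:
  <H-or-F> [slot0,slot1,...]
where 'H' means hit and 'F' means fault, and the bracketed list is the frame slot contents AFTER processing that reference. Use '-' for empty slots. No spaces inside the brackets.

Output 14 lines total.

F [1,-]
F [1,4]
H [1,4]
H [1,4]
F [5,4]
F [5,1]
H [5,1]
F [6,1]
F [6,2]
H [6,2]
H [6,2]
F [4,2]
H [4,2]
H [4,2]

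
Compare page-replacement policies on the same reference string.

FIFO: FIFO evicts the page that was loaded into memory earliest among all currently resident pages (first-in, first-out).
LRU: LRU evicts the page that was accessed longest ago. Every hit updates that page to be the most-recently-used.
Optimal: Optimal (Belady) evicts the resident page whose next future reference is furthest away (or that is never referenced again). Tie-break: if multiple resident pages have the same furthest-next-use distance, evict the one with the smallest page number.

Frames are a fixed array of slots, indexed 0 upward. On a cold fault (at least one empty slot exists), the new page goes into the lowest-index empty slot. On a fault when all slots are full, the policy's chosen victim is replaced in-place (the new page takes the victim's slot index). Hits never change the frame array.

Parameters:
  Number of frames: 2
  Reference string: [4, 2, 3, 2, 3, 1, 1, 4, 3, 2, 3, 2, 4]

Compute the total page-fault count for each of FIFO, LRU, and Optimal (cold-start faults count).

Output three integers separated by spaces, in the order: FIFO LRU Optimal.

--- FIFO ---
  step 0: ref 4 -> FAULT, frames=[4,-] (faults so far: 1)
  step 1: ref 2 -> FAULT, frames=[4,2] (faults so far: 2)
  step 2: ref 3 -> FAULT, evict 4, frames=[3,2] (faults so far: 3)
  step 3: ref 2 -> HIT, frames=[3,2] (faults so far: 3)
  step 4: ref 3 -> HIT, frames=[3,2] (faults so far: 3)
  step 5: ref 1 -> FAULT, evict 2, frames=[3,1] (faults so far: 4)
  step 6: ref 1 -> HIT, frames=[3,1] (faults so far: 4)
  step 7: ref 4 -> FAULT, evict 3, frames=[4,1] (faults so far: 5)
  step 8: ref 3 -> FAULT, evict 1, frames=[4,3] (faults so far: 6)
  step 9: ref 2 -> FAULT, evict 4, frames=[2,3] (faults so far: 7)
  step 10: ref 3 -> HIT, frames=[2,3] (faults so far: 7)
  step 11: ref 2 -> HIT, frames=[2,3] (faults so far: 7)
  step 12: ref 4 -> FAULT, evict 3, frames=[2,4] (faults so far: 8)
  FIFO total faults: 8
--- LRU ---
  step 0: ref 4 -> FAULT, frames=[4,-] (faults so far: 1)
  step 1: ref 2 -> FAULT, frames=[4,2] (faults so far: 2)
  step 2: ref 3 -> FAULT, evict 4, frames=[3,2] (faults so far: 3)
  step 3: ref 2 -> HIT, frames=[3,2] (faults so far: 3)
  step 4: ref 3 -> HIT, frames=[3,2] (faults so far: 3)
  step 5: ref 1 -> FAULT, evict 2, frames=[3,1] (faults so far: 4)
  step 6: ref 1 -> HIT, frames=[3,1] (faults so far: 4)
  step 7: ref 4 -> FAULT, evict 3, frames=[4,1] (faults so far: 5)
  step 8: ref 3 -> FAULT, evict 1, frames=[4,3] (faults so far: 6)
  step 9: ref 2 -> FAULT, evict 4, frames=[2,3] (faults so far: 7)
  step 10: ref 3 -> HIT, frames=[2,3] (faults so far: 7)
  step 11: ref 2 -> HIT, frames=[2,3] (faults so far: 7)
  step 12: ref 4 -> FAULT, evict 3, frames=[2,4] (faults so far: 8)
  LRU total faults: 8
--- Optimal ---
  step 0: ref 4 -> FAULT, frames=[4,-] (faults so far: 1)
  step 1: ref 2 -> FAULT, frames=[4,2] (faults so far: 2)
  step 2: ref 3 -> FAULT, evict 4, frames=[3,2] (faults so far: 3)
  step 3: ref 2 -> HIT, frames=[3,2] (faults so far: 3)
  step 4: ref 3 -> HIT, frames=[3,2] (faults so far: 3)
  step 5: ref 1 -> FAULT, evict 2, frames=[3,1] (faults so far: 4)
  step 6: ref 1 -> HIT, frames=[3,1] (faults so far: 4)
  step 7: ref 4 -> FAULT, evict 1, frames=[3,4] (faults so far: 5)
  step 8: ref 3 -> HIT, frames=[3,4] (faults so far: 5)
  step 9: ref 2 -> FAULT, evict 4, frames=[3,2] (faults so far: 6)
  step 10: ref 3 -> HIT, frames=[3,2] (faults so far: 6)
  step 11: ref 2 -> HIT, frames=[3,2] (faults so far: 6)
  step 12: ref 4 -> FAULT, evict 2, frames=[3,4] (faults so far: 7)
  Optimal total faults: 7

Answer: 8 8 7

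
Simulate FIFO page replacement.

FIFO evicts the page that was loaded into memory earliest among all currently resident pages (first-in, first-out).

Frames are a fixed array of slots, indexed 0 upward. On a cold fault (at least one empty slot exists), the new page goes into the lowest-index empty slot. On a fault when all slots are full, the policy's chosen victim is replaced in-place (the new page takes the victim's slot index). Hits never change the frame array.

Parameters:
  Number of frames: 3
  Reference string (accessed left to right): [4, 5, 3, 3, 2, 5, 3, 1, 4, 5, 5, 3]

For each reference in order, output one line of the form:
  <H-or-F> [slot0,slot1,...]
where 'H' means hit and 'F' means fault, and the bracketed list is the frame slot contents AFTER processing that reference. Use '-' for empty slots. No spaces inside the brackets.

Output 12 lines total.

F [4,-,-]
F [4,5,-]
F [4,5,3]
H [4,5,3]
F [2,5,3]
H [2,5,3]
H [2,5,3]
F [2,1,3]
F [2,1,4]
F [5,1,4]
H [5,1,4]
F [5,3,4]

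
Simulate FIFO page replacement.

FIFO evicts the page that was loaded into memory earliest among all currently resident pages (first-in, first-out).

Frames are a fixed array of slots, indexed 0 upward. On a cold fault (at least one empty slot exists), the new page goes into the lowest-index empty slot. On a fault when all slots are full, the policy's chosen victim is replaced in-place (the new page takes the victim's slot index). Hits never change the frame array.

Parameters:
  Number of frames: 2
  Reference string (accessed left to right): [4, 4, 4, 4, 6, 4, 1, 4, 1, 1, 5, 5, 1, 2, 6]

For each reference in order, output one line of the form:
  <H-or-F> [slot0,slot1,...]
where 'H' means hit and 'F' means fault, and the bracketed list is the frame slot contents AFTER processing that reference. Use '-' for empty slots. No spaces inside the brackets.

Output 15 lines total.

F [4,-]
H [4,-]
H [4,-]
H [4,-]
F [4,6]
H [4,6]
F [1,6]
F [1,4]
H [1,4]
H [1,4]
F [5,4]
H [5,4]
F [5,1]
F [2,1]
F [2,6]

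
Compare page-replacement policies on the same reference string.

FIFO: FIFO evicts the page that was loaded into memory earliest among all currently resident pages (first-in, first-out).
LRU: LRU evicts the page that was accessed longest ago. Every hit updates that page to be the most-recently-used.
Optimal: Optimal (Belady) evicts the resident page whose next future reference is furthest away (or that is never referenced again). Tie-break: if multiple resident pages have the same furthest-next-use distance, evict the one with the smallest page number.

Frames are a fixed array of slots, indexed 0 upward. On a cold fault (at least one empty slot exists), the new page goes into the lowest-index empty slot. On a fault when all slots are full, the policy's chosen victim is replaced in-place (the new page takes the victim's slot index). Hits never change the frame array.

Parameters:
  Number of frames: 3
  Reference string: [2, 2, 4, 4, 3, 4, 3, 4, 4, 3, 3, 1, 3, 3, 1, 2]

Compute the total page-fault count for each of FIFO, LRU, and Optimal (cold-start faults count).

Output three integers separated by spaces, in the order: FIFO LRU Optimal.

--- FIFO ---
  step 0: ref 2 -> FAULT, frames=[2,-,-] (faults so far: 1)
  step 1: ref 2 -> HIT, frames=[2,-,-] (faults so far: 1)
  step 2: ref 4 -> FAULT, frames=[2,4,-] (faults so far: 2)
  step 3: ref 4 -> HIT, frames=[2,4,-] (faults so far: 2)
  step 4: ref 3 -> FAULT, frames=[2,4,3] (faults so far: 3)
  step 5: ref 4 -> HIT, frames=[2,4,3] (faults so far: 3)
  step 6: ref 3 -> HIT, frames=[2,4,3] (faults so far: 3)
  step 7: ref 4 -> HIT, frames=[2,4,3] (faults so far: 3)
  step 8: ref 4 -> HIT, frames=[2,4,3] (faults so far: 3)
  step 9: ref 3 -> HIT, frames=[2,4,3] (faults so far: 3)
  step 10: ref 3 -> HIT, frames=[2,4,3] (faults so far: 3)
  step 11: ref 1 -> FAULT, evict 2, frames=[1,4,3] (faults so far: 4)
  step 12: ref 3 -> HIT, frames=[1,4,3] (faults so far: 4)
  step 13: ref 3 -> HIT, frames=[1,4,3] (faults so far: 4)
  step 14: ref 1 -> HIT, frames=[1,4,3] (faults so far: 4)
  step 15: ref 2 -> FAULT, evict 4, frames=[1,2,3] (faults so far: 5)
  FIFO total faults: 5
--- LRU ---
  step 0: ref 2 -> FAULT, frames=[2,-,-] (faults so far: 1)
  step 1: ref 2 -> HIT, frames=[2,-,-] (faults so far: 1)
  step 2: ref 4 -> FAULT, frames=[2,4,-] (faults so far: 2)
  step 3: ref 4 -> HIT, frames=[2,4,-] (faults so far: 2)
  step 4: ref 3 -> FAULT, frames=[2,4,3] (faults so far: 3)
  step 5: ref 4 -> HIT, frames=[2,4,3] (faults so far: 3)
  step 6: ref 3 -> HIT, frames=[2,4,3] (faults so far: 3)
  step 7: ref 4 -> HIT, frames=[2,4,3] (faults so far: 3)
  step 8: ref 4 -> HIT, frames=[2,4,3] (faults so far: 3)
  step 9: ref 3 -> HIT, frames=[2,4,3] (faults so far: 3)
  step 10: ref 3 -> HIT, frames=[2,4,3] (faults so far: 3)
  step 11: ref 1 -> FAULT, evict 2, frames=[1,4,3] (faults so far: 4)
  step 12: ref 3 -> HIT, frames=[1,4,3] (faults so far: 4)
  step 13: ref 3 -> HIT, frames=[1,4,3] (faults so far: 4)
  step 14: ref 1 -> HIT, frames=[1,4,3] (faults so far: 4)
  step 15: ref 2 -> FAULT, evict 4, frames=[1,2,3] (faults so far: 5)
  LRU total faults: 5
--- Optimal ---
  step 0: ref 2 -> FAULT, frames=[2,-,-] (faults so far: 1)
  step 1: ref 2 -> HIT, frames=[2,-,-] (faults so far: 1)
  step 2: ref 4 -> FAULT, frames=[2,4,-] (faults so far: 2)
  step 3: ref 4 -> HIT, frames=[2,4,-] (faults so far: 2)
  step 4: ref 3 -> FAULT, frames=[2,4,3] (faults so far: 3)
  step 5: ref 4 -> HIT, frames=[2,4,3] (faults so far: 3)
  step 6: ref 3 -> HIT, frames=[2,4,3] (faults so far: 3)
  step 7: ref 4 -> HIT, frames=[2,4,3] (faults so far: 3)
  step 8: ref 4 -> HIT, frames=[2,4,3] (faults so far: 3)
  step 9: ref 3 -> HIT, frames=[2,4,3] (faults so far: 3)
  step 10: ref 3 -> HIT, frames=[2,4,3] (faults so far: 3)
  step 11: ref 1 -> FAULT, evict 4, frames=[2,1,3] (faults so far: 4)
  step 12: ref 3 -> HIT, frames=[2,1,3] (faults so far: 4)
  step 13: ref 3 -> HIT, frames=[2,1,3] (faults so far: 4)
  step 14: ref 1 -> HIT, frames=[2,1,3] (faults so far: 4)
  step 15: ref 2 -> HIT, frames=[2,1,3] (faults so far: 4)
  Optimal total faults: 4

Answer: 5 5 4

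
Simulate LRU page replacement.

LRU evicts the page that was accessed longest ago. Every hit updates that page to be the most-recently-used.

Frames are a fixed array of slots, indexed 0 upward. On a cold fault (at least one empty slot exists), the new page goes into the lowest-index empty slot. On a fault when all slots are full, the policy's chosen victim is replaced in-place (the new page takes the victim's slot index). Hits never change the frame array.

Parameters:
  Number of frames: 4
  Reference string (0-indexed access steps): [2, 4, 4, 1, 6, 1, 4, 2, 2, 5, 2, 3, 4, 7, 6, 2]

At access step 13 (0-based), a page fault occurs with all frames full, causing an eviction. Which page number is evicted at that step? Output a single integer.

Answer: 5

Derivation:
Step 0: ref 2 -> FAULT, frames=[2,-,-,-]
Step 1: ref 4 -> FAULT, frames=[2,4,-,-]
Step 2: ref 4 -> HIT, frames=[2,4,-,-]
Step 3: ref 1 -> FAULT, frames=[2,4,1,-]
Step 4: ref 6 -> FAULT, frames=[2,4,1,6]
Step 5: ref 1 -> HIT, frames=[2,4,1,6]
Step 6: ref 4 -> HIT, frames=[2,4,1,6]
Step 7: ref 2 -> HIT, frames=[2,4,1,6]
Step 8: ref 2 -> HIT, frames=[2,4,1,6]
Step 9: ref 5 -> FAULT, evict 6, frames=[2,4,1,5]
Step 10: ref 2 -> HIT, frames=[2,4,1,5]
Step 11: ref 3 -> FAULT, evict 1, frames=[2,4,3,5]
Step 12: ref 4 -> HIT, frames=[2,4,3,5]
Step 13: ref 7 -> FAULT, evict 5, frames=[2,4,3,7]
At step 13: evicted page 5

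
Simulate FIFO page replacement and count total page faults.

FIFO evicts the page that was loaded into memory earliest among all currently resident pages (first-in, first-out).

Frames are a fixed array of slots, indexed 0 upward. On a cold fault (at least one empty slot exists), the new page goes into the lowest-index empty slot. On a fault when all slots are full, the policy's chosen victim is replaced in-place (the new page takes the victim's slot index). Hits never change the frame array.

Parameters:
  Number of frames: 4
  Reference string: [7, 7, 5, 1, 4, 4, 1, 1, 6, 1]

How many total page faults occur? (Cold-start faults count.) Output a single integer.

Answer: 5

Derivation:
Step 0: ref 7 → FAULT, frames=[7,-,-,-]
Step 1: ref 7 → HIT, frames=[7,-,-,-]
Step 2: ref 5 → FAULT, frames=[7,5,-,-]
Step 3: ref 1 → FAULT, frames=[7,5,1,-]
Step 4: ref 4 → FAULT, frames=[7,5,1,4]
Step 5: ref 4 → HIT, frames=[7,5,1,4]
Step 6: ref 1 → HIT, frames=[7,5,1,4]
Step 7: ref 1 → HIT, frames=[7,5,1,4]
Step 8: ref 6 → FAULT (evict 7), frames=[6,5,1,4]
Step 9: ref 1 → HIT, frames=[6,5,1,4]
Total faults: 5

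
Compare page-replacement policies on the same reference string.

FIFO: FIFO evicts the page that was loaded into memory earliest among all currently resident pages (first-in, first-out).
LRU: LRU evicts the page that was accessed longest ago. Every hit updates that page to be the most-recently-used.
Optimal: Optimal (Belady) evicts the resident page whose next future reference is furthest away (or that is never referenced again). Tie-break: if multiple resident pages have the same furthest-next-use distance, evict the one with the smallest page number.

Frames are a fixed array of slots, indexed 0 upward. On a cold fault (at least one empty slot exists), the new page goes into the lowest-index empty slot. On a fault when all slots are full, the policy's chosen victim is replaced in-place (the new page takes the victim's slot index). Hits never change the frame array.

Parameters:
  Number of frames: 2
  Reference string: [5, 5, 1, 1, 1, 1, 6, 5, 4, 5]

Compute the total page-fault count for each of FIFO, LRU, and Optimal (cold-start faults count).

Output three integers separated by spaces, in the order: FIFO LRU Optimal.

--- FIFO ---
  step 0: ref 5 -> FAULT, frames=[5,-] (faults so far: 1)
  step 1: ref 5 -> HIT, frames=[5,-] (faults so far: 1)
  step 2: ref 1 -> FAULT, frames=[5,1] (faults so far: 2)
  step 3: ref 1 -> HIT, frames=[5,1] (faults so far: 2)
  step 4: ref 1 -> HIT, frames=[5,1] (faults so far: 2)
  step 5: ref 1 -> HIT, frames=[5,1] (faults so far: 2)
  step 6: ref 6 -> FAULT, evict 5, frames=[6,1] (faults so far: 3)
  step 7: ref 5 -> FAULT, evict 1, frames=[6,5] (faults so far: 4)
  step 8: ref 4 -> FAULT, evict 6, frames=[4,5] (faults so far: 5)
  step 9: ref 5 -> HIT, frames=[4,5] (faults so far: 5)
  FIFO total faults: 5
--- LRU ---
  step 0: ref 5 -> FAULT, frames=[5,-] (faults so far: 1)
  step 1: ref 5 -> HIT, frames=[5,-] (faults so far: 1)
  step 2: ref 1 -> FAULT, frames=[5,1] (faults so far: 2)
  step 3: ref 1 -> HIT, frames=[5,1] (faults so far: 2)
  step 4: ref 1 -> HIT, frames=[5,1] (faults so far: 2)
  step 5: ref 1 -> HIT, frames=[5,1] (faults so far: 2)
  step 6: ref 6 -> FAULT, evict 5, frames=[6,1] (faults so far: 3)
  step 7: ref 5 -> FAULT, evict 1, frames=[6,5] (faults so far: 4)
  step 8: ref 4 -> FAULT, evict 6, frames=[4,5] (faults so far: 5)
  step 9: ref 5 -> HIT, frames=[4,5] (faults so far: 5)
  LRU total faults: 5
--- Optimal ---
  step 0: ref 5 -> FAULT, frames=[5,-] (faults so far: 1)
  step 1: ref 5 -> HIT, frames=[5,-] (faults so far: 1)
  step 2: ref 1 -> FAULT, frames=[5,1] (faults so far: 2)
  step 3: ref 1 -> HIT, frames=[5,1] (faults so far: 2)
  step 4: ref 1 -> HIT, frames=[5,1] (faults so far: 2)
  step 5: ref 1 -> HIT, frames=[5,1] (faults so far: 2)
  step 6: ref 6 -> FAULT, evict 1, frames=[5,6] (faults so far: 3)
  step 7: ref 5 -> HIT, frames=[5,6] (faults so far: 3)
  step 8: ref 4 -> FAULT, evict 6, frames=[5,4] (faults so far: 4)
  step 9: ref 5 -> HIT, frames=[5,4] (faults so far: 4)
  Optimal total faults: 4

Answer: 5 5 4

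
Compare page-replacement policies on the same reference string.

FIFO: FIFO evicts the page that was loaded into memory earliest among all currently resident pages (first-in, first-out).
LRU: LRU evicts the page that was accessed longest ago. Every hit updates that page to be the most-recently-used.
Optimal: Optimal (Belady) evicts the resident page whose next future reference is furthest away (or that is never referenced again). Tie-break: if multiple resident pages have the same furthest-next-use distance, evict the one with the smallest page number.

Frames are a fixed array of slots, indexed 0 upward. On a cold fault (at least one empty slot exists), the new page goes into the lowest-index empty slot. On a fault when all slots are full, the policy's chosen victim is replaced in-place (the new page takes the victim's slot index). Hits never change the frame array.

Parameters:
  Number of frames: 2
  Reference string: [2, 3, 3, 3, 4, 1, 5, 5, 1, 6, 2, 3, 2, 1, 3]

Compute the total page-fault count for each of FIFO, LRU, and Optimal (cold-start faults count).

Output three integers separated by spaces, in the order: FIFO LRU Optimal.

Answer: 9 10 9

Derivation:
--- FIFO ---
  step 0: ref 2 -> FAULT, frames=[2,-] (faults so far: 1)
  step 1: ref 3 -> FAULT, frames=[2,3] (faults so far: 2)
  step 2: ref 3 -> HIT, frames=[2,3] (faults so far: 2)
  step 3: ref 3 -> HIT, frames=[2,3] (faults so far: 2)
  step 4: ref 4 -> FAULT, evict 2, frames=[4,3] (faults so far: 3)
  step 5: ref 1 -> FAULT, evict 3, frames=[4,1] (faults so far: 4)
  step 6: ref 5 -> FAULT, evict 4, frames=[5,1] (faults so far: 5)
  step 7: ref 5 -> HIT, frames=[5,1] (faults so far: 5)
  step 8: ref 1 -> HIT, frames=[5,1] (faults so far: 5)
  step 9: ref 6 -> FAULT, evict 1, frames=[5,6] (faults so far: 6)
  step 10: ref 2 -> FAULT, evict 5, frames=[2,6] (faults so far: 7)
  step 11: ref 3 -> FAULT, evict 6, frames=[2,3] (faults so far: 8)
  step 12: ref 2 -> HIT, frames=[2,3] (faults so far: 8)
  step 13: ref 1 -> FAULT, evict 2, frames=[1,3] (faults so far: 9)
  step 14: ref 3 -> HIT, frames=[1,3] (faults so far: 9)
  FIFO total faults: 9
--- LRU ---
  step 0: ref 2 -> FAULT, frames=[2,-] (faults so far: 1)
  step 1: ref 3 -> FAULT, frames=[2,3] (faults so far: 2)
  step 2: ref 3 -> HIT, frames=[2,3] (faults so far: 2)
  step 3: ref 3 -> HIT, frames=[2,3] (faults so far: 2)
  step 4: ref 4 -> FAULT, evict 2, frames=[4,3] (faults so far: 3)
  step 5: ref 1 -> FAULT, evict 3, frames=[4,1] (faults so far: 4)
  step 6: ref 5 -> FAULT, evict 4, frames=[5,1] (faults so far: 5)
  step 7: ref 5 -> HIT, frames=[5,1] (faults so far: 5)
  step 8: ref 1 -> HIT, frames=[5,1] (faults so far: 5)
  step 9: ref 6 -> FAULT, evict 5, frames=[6,1] (faults so far: 6)
  step 10: ref 2 -> FAULT, evict 1, frames=[6,2] (faults so far: 7)
  step 11: ref 3 -> FAULT, evict 6, frames=[3,2] (faults so far: 8)
  step 12: ref 2 -> HIT, frames=[3,2] (faults so far: 8)
  step 13: ref 1 -> FAULT, evict 3, frames=[1,2] (faults so far: 9)
  step 14: ref 3 -> FAULT, evict 2, frames=[1,3] (faults so far: 10)
  LRU total faults: 10
--- Optimal ---
  step 0: ref 2 -> FAULT, frames=[2,-] (faults so far: 1)
  step 1: ref 3 -> FAULT, frames=[2,3] (faults so far: 2)
  step 2: ref 3 -> HIT, frames=[2,3] (faults so far: 2)
  step 3: ref 3 -> HIT, frames=[2,3] (faults so far: 2)
  step 4: ref 4 -> FAULT, evict 3, frames=[2,4] (faults so far: 3)
  step 5: ref 1 -> FAULT, evict 4, frames=[2,1] (faults so far: 4)
  step 6: ref 5 -> FAULT, evict 2, frames=[5,1] (faults so far: 5)
  step 7: ref 5 -> HIT, frames=[5,1] (faults so far: 5)
  step 8: ref 1 -> HIT, frames=[5,1] (faults so far: 5)
  step 9: ref 6 -> FAULT, evict 5, frames=[6,1] (faults so far: 6)
  step 10: ref 2 -> FAULT, evict 6, frames=[2,1] (faults so far: 7)
  step 11: ref 3 -> FAULT, evict 1, frames=[2,3] (faults so far: 8)
  step 12: ref 2 -> HIT, frames=[2,3] (faults so far: 8)
  step 13: ref 1 -> FAULT, evict 2, frames=[1,3] (faults so far: 9)
  step 14: ref 3 -> HIT, frames=[1,3] (faults so far: 9)
  Optimal total faults: 9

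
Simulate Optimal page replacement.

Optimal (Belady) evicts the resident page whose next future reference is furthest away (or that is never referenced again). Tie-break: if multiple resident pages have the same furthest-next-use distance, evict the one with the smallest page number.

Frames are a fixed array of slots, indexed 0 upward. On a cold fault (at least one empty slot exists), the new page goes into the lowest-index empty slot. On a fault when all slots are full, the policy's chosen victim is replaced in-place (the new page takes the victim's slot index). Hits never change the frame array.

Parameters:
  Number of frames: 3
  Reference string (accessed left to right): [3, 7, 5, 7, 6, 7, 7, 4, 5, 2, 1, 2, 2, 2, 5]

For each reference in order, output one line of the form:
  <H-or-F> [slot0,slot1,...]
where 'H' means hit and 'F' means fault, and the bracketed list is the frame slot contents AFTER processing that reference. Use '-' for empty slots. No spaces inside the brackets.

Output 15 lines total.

F [3,-,-]
F [3,7,-]
F [3,7,5]
H [3,7,5]
F [6,7,5]
H [6,7,5]
H [6,7,5]
F [4,7,5]
H [4,7,5]
F [2,7,5]
F [2,1,5]
H [2,1,5]
H [2,1,5]
H [2,1,5]
H [2,1,5]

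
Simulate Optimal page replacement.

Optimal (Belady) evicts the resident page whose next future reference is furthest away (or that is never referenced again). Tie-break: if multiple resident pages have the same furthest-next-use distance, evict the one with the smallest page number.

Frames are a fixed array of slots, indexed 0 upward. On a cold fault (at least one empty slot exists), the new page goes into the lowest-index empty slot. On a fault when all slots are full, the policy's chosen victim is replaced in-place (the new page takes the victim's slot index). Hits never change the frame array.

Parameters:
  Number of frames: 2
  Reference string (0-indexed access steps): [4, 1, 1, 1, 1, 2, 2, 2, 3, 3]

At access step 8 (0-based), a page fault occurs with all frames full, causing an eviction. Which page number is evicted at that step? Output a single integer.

Answer: 2

Derivation:
Step 0: ref 4 -> FAULT, frames=[4,-]
Step 1: ref 1 -> FAULT, frames=[4,1]
Step 2: ref 1 -> HIT, frames=[4,1]
Step 3: ref 1 -> HIT, frames=[4,1]
Step 4: ref 1 -> HIT, frames=[4,1]
Step 5: ref 2 -> FAULT, evict 1, frames=[4,2]
Step 6: ref 2 -> HIT, frames=[4,2]
Step 7: ref 2 -> HIT, frames=[4,2]
Step 8: ref 3 -> FAULT, evict 2, frames=[4,3]
At step 8: evicted page 2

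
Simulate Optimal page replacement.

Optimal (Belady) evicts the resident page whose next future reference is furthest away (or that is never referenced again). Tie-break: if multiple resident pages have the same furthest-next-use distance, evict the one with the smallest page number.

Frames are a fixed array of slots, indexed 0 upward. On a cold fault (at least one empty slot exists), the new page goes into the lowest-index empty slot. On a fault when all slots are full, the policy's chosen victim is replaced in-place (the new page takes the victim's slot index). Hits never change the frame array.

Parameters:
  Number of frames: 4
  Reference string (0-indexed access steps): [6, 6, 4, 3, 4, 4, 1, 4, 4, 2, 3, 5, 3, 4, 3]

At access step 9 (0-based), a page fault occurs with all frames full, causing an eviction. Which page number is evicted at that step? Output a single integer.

Answer: 1

Derivation:
Step 0: ref 6 -> FAULT, frames=[6,-,-,-]
Step 1: ref 6 -> HIT, frames=[6,-,-,-]
Step 2: ref 4 -> FAULT, frames=[6,4,-,-]
Step 3: ref 3 -> FAULT, frames=[6,4,3,-]
Step 4: ref 4 -> HIT, frames=[6,4,3,-]
Step 5: ref 4 -> HIT, frames=[6,4,3,-]
Step 6: ref 1 -> FAULT, frames=[6,4,3,1]
Step 7: ref 4 -> HIT, frames=[6,4,3,1]
Step 8: ref 4 -> HIT, frames=[6,4,3,1]
Step 9: ref 2 -> FAULT, evict 1, frames=[6,4,3,2]
At step 9: evicted page 1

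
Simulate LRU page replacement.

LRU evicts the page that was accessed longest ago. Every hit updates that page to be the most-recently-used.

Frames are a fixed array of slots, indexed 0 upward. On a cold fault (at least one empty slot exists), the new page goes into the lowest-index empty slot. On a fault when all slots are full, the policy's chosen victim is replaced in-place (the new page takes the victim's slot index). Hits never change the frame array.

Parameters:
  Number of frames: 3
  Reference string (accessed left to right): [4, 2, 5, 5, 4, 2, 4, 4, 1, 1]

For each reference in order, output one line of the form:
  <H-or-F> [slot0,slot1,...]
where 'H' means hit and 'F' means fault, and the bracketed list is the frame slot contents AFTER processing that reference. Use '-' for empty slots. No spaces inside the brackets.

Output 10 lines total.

F [4,-,-]
F [4,2,-]
F [4,2,5]
H [4,2,5]
H [4,2,5]
H [4,2,5]
H [4,2,5]
H [4,2,5]
F [4,2,1]
H [4,2,1]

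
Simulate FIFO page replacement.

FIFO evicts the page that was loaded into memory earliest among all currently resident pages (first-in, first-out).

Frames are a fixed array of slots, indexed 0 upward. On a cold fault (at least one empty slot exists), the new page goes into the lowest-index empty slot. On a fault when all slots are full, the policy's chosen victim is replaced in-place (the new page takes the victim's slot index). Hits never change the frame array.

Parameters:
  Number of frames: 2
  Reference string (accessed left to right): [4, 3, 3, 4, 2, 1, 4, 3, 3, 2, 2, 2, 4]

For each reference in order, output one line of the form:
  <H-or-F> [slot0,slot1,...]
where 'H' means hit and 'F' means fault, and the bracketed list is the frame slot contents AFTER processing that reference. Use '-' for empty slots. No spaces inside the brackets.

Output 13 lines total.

F [4,-]
F [4,3]
H [4,3]
H [4,3]
F [2,3]
F [2,1]
F [4,1]
F [4,3]
H [4,3]
F [2,3]
H [2,3]
H [2,3]
F [2,4]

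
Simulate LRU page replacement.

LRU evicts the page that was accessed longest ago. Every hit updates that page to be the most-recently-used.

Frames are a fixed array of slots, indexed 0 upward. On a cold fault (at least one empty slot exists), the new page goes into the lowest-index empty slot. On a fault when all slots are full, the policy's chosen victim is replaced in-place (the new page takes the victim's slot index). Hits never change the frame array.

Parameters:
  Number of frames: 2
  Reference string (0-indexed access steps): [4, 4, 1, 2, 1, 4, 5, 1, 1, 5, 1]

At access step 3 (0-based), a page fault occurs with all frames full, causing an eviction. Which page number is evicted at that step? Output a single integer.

Step 0: ref 4 -> FAULT, frames=[4,-]
Step 1: ref 4 -> HIT, frames=[4,-]
Step 2: ref 1 -> FAULT, frames=[4,1]
Step 3: ref 2 -> FAULT, evict 4, frames=[2,1]
At step 3: evicted page 4

Answer: 4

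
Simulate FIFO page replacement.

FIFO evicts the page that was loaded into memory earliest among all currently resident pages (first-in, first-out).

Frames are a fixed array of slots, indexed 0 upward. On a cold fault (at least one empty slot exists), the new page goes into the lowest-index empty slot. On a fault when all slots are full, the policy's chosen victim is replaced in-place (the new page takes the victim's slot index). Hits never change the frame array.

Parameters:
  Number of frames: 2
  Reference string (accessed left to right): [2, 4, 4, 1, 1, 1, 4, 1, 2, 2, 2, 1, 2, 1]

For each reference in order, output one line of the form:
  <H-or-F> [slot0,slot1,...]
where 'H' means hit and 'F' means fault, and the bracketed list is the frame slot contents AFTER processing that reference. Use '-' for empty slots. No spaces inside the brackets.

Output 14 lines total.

F [2,-]
F [2,4]
H [2,4]
F [1,4]
H [1,4]
H [1,4]
H [1,4]
H [1,4]
F [1,2]
H [1,2]
H [1,2]
H [1,2]
H [1,2]
H [1,2]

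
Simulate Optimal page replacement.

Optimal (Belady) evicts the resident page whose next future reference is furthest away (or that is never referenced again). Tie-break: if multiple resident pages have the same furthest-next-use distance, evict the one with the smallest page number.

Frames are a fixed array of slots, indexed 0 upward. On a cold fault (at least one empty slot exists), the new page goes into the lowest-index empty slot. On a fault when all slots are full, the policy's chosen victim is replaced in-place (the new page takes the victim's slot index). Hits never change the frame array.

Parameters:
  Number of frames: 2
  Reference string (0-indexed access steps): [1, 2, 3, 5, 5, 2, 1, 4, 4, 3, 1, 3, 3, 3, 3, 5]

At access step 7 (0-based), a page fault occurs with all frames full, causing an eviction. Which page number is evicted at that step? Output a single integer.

Step 0: ref 1 -> FAULT, frames=[1,-]
Step 1: ref 2 -> FAULT, frames=[1,2]
Step 2: ref 3 -> FAULT, evict 1, frames=[3,2]
Step 3: ref 5 -> FAULT, evict 3, frames=[5,2]
Step 4: ref 5 -> HIT, frames=[5,2]
Step 5: ref 2 -> HIT, frames=[5,2]
Step 6: ref 1 -> FAULT, evict 2, frames=[5,1]
Step 7: ref 4 -> FAULT, evict 5, frames=[4,1]
At step 7: evicted page 5

Answer: 5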